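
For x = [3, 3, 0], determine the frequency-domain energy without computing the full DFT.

Parseval: Σ|x[n]|² = (1/N)Σ|X[k]|², so Σ|X[k]|² = N·Σ|x[n]|² = 3·18.0000

Σ|X[k]|² = N·Σ|x[n]|² = 3·18.0000 = 54.0000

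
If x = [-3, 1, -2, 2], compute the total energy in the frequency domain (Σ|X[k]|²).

Parseval: Σ|x[n]|² = (1/N)Σ|X[k]|², so Σ|X[k]|² = N·Σ|x[n]|² = 4·18.0000

Σ|X[k]|² = N·Σ|x[n]|² = 4·18.0000 = 72.0000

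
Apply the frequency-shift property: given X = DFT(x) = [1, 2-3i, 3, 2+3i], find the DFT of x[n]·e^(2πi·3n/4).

Modulation property: DFT(ω_4^(-3n)·x[n]) = X[(k-3) mod 4], so circularly shift X by 3 positions.

X[k-3] = [2-3i, 3, 2+3i, 1]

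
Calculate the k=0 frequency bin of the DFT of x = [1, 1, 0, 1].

X[0] = Σ(n=0 to 3) x[n] · ω_4^0 = Σ x[n]
= (1) + (1) + (0) + (1)

X[0] = 3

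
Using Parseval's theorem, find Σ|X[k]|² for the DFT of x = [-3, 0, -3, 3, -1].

Parseval: Σ|x[n]|² = (1/N)Σ|X[k]|², so Σ|X[k]|² = N·Σ|x[n]|² = 5·28.0000

Σ|X[k]|² = N·Σ|x[n]|² = 5·28.0000 = 140.0000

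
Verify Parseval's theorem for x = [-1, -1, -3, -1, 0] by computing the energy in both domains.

Time domain:
Σ|x[n]|² = |-1|² + |-1|² + |-3|² + |-1|² + |0|² = 12.0000

Frequency domain:
(1/5)Σ|X[k]|² = (1/5)(|-6|² + |1.9271+2.1266i|² + |-1.4271-1.3143i|² + |-1.4271+1.3143i|² + |1.9271-2.1266i|²) = (1/5)·60.0000 = 12.0000

Both sides agree, confirming Parseval's theorem.

Σ|x[n]|² = (1/N)Σ|X[k]|² = 12.0000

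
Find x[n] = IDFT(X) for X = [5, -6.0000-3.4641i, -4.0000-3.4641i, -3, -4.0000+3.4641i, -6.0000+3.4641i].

x[n] = (1/6) Σ(k=0 to 5) X[k] · e^(2πikn/6)

Computing each x[n]:
x[0] = -3
x[1] = 3
x[2] = 2
x[3] = 2
x[4] = 2
x[5] = -1

x = [-3, 3, 2, 2, 2, -1]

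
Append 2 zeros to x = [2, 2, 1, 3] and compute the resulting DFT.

Original 4-point DFT: [8, 1+1i, -2, 1-1i]
Zero-padded 6-point DFT provides frequency interpolation.

DFT_6([x, 0, ...]) = [8, -0.5000-2.5981i, 3.5000-0.8660i, -2, 3.5000+0.8660i, -0.5000+2.5981i]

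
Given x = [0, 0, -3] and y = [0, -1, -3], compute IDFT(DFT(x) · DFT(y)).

(x ⊛ y)[n] = Σ(m=0 to 2) x[m] · y[(n-m) mod 3]

Computing each output sample:
(x ⊛ y)[0] = 3
(x ⊛ y)[1] = 9
(x ⊛ y)[2] = 0

x ⊛ y = [3, 9, 0]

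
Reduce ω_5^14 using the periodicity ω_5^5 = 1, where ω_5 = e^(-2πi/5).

Since ω_5^5 = 1, powers reduce modulo 5.
14 mod 5 = 4
So ω_5^14 = ω_5^4 = e^(-2πi·4/5)

ω_5^14 = ω_5^4 = 0.3090+0.9511i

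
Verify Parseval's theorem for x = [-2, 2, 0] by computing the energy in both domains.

Time domain:
Σ|x[n]|² = |-2|² + |2|² + |0|² = 8.0000

Frequency domain:
(1/3)Σ|X[k]|² = (1/3)(|0|² + |-3.0000-1.7321i|² + |-3.0000+1.7321i|²) = (1/3)·24.0000 = 8.0000

Both sides agree, confirming Parseval's theorem.

Σ|x[n]|² = (1/N)Σ|X[k]|² = 8.0000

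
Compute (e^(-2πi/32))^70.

Since ω_32^32 = 1, powers reduce modulo 32.
70 mod 32 = 6
So ω_32^70 = ω_32^6 = e^(-2πi·6/32)

ω_32^70 = ω_32^6 = 0.3827-0.9239i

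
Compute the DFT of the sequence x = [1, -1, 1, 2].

X[k] = Σ(n=0 to 3) x[n] · ω_4^(nk)
where ω_4 = e^(-2πi/4)

Computing each X[k]:
X[0] = 3
X[1] = 3i
X[2] = 1
X[3] = -3i

X = [3, 3i, 1, -3i]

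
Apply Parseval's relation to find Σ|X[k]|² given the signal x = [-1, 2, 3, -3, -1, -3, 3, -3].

Parseval: Σ|x[n]|² = (1/N)Σ|X[k]|², so Σ|X[k]|² = N·Σ|x[n]|² = 8·51.0000

Σ|X[k]|² = N·Σ|x[n]|² = 8·51.0000 = 408.0000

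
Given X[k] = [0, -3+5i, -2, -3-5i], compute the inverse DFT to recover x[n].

x[n] = (1/4) Σ(k=0 to 3) X[k] · e^(2πikn/4)

Computing each x[n]:
x[0] = -2
x[1] = -2
x[2] = 1
x[3] = 3

x = [-2, -2, 1, 3]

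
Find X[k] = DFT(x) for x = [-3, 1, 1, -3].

X[k] = Σ(n=0 to 3) x[n] · ω_4^(nk)
where ω_4 = e^(-2πi/4)

Computing each X[k]:
X[0] = -4
X[1] = -4-4i
X[2] = 0
X[3] = -4+4i

X = [-4, -4-4i, 0, -4+4i]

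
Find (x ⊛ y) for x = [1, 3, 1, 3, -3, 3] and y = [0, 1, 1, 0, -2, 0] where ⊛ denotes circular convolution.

(x ⊛ y)[n] = Σ(m=0 to 5) x[m] · y[(n-m) mod 6]

Computing each output sample:
(x ⊛ y)[0] = -2
(x ⊛ y)[1] = -2
(x ⊛ y)[2] = 10
(x ⊛ y)[3] = -2
(x ⊛ y)[4] = 2
(x ⊛ y)[5] = -6

x ⊛ y = [-2, -2, 10, -2, 2, -6]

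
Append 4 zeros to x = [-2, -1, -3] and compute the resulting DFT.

Original 3-point DFT: [-6, -1.7321i, 1.7321i]
Zero-padded 7-point DFT provides frequency interpolation.

DFT_7([x, 0, ...]) = [-6, -1.9559+3.7066i, 0.9254-0.3267i, -2.9695-1.9116i, -2.9695+1.9116i, 0.9254+0.3267i, -1.9559-3.7066i]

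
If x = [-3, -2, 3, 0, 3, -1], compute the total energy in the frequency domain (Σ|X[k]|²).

Parseval: Σ|x[n]|² = (1/N)Σ|X[k]|², so Σ|X[k]|² = N·Σ|x[n]|² = 6·32.0000

Σ|X[k]|² = N·Σ|x[n]|² = 6·32.0000 = 192.0000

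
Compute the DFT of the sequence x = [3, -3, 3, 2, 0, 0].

X[k] = Σ(n=0 to 5) x[n] · ω_6^(nk)
where ω_6 = e^(-2πi/6)

Computing each X[k]:
X[0] = 5
X[1] = -2
X[2] = 5.0000+5.1962i
X[3] = 7
X[4] = 5.0000-5.1962i
X[5] = -2

X = [5, -2, 5.0000+5.1962i, 7, 5.0000-5.1962i, -2]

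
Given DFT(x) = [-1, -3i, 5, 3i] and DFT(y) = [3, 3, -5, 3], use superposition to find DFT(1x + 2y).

By linearity: DFT(1x + 2y) = 1·DFT(x) + 2·DFT(y)
= 1·[-1, -3i, 5, 3i] + 2·[3, 3, -5, 3]

Computing element-wise:
Z[0] = 1·(-1) + 2·(3) = 5
Z[1] = 1·(-3i) + 2·(3) = 6-3i
Z[2] = 1·(5) + 2·(-5) = -5
Z[3] = 1·(3i) + 2·(3) = 6+3i

DFT(1x + 2y) = 1·X + 2·Y = [5, 6-3i, -5, 6+3i]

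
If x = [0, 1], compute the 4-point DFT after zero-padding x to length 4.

Original 2-point DFT: [1, -1]
Zero-padded 4-point DFT provides frequency interpolation.

DFT_4([x, 0, ...]) = [1, -1i, -1, 1i]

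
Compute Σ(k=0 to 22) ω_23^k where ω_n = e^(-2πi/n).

Sum of all nth roots of unity equals 0 for n > 1 (geometric series with r ≠ 1).

0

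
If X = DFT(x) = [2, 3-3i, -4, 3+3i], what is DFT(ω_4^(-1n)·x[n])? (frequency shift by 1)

Modulation property: DFT(ω_4^(-1n)·x[n]) = X[(k-1) mod 4], so circularly shift X by 1 positions.

X[k-1] = [3+3i, 2, 3-3i, -4]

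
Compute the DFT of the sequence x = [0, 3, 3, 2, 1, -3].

X[k] = Σ(n=0 to 5) x[n] · ω_6^(nk)
where ω_6 = e^(-2πi/6)

Computing each X[k]:
X[0] = 6
X[1] = -4.0000-6.9282i
X[2] = -3.4641i
X[3] = 2
X[4] = 3.4641i
X[5] = -4.0000+6.9282i

X = [6, -4.0000-6.9282i, -3.4641i, 2, 3.4641i, -4.0000+6.9282i]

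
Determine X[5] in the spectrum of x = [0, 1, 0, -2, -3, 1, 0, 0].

X[5] = Σ(n=0 to 7) x[n] · ω_8^(5n) where ω_8 = e^(-2πi/8)
= (0)·ω_8^0 + (1)·ω_8^5 + (0)·ω_8^10 + (-2)·ω_8^15 + (-3)·ω_8^20 + (1)·ω_8^25 + (0)·ω_8^30 + (0)·ω_8^35

X[5] = 1.5858-1.4142i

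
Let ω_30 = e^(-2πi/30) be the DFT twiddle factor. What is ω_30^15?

ω_30^15 = e^(-2πi·15/30)
= cos(-2π·15/30) + i·sin(-2π·15/30)
= cos(-30π/30) + i·sin(-30π/30)

ω_30^15 = cos(-30π/30) + i·sin(-30π/30) = -1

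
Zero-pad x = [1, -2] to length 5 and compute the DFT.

Original 2-point DFT: [-1, 3]
Zero-padded 5-point DFT provides frequency interpolation.

DFT_5([x, 0, ...]) = [-1, 0.3820+1.9021i, 2.6180+1.1756i, 2.6180-1.1756i, 0.3820-1.9021i]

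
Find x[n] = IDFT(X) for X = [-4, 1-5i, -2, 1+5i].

x[n] = (1/4) Σ(k=0 to 3) X[k] · e^(2πikn/4)

Computing each x[n]:
x[0] = -1
x[1] = 2
x[2] = -2
x[3] = -3

x = [-1, 2, -2, -3]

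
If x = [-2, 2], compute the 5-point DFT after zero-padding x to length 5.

Original 2-point DFT: [0, -4]
Zero-padded 5-point DFT provides frequency interpolation.

DFT_5([x, 0, ...]) = [0, -1.3820-1.9021i, -3.6180-1.1756i, -3.6180+1.1756i, -1.3820+1.9021i]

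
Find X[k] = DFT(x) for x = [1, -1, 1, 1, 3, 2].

X[k] = Σ(n=0 to 5) x[n] · ω_6^(nk)
where ω_6 = e^(-2πi/6)

Computing each X[k]:
X[0] = 7
X[1] = -1.5000+4.3301i
X[2] = -0.5000+0.8660i
X[3] = 3
X[4] = -0.5000-0.8660i
X[5] = -1.5000-4.3301i

X = [7, -1.5000+4.3301i, -0.5000+0.8660i, 3, -0.5000-0.8660i, -1.5000-4.3301i]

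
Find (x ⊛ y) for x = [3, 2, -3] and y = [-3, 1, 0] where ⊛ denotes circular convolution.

(x ⊛ y)[n] = Σ(m=0 to 2) x[m] · y[(n-m) mod 3]

Computing each output sample:
(x ⊛ y)[0] = -12
(x ⊛ y)[1] = -3
(x ⊛ y)[2] = 11

x ⊛ y = [-12, -3, 11]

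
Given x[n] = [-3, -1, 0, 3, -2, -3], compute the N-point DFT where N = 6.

X[k] = Σ(n=0 to 5) x[n] · ω_6^(nk)
where ω_6 = e^(-2πi/6)

Computing each X[k]:
X[0] = -6
X[1] = -7.0000-3.4641i
X[2] = 3
X[3] = -4
X[4] = 3
X[5] = -7.0000+3.4641i

X = [-6, -7.0000-3.4641i, 3, -4, 3, -7.0000+3.4641i]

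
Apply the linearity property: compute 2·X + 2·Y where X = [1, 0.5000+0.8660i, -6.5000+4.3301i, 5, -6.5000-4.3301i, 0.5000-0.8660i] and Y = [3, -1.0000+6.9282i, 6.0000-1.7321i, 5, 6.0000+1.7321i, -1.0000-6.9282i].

By linearity: DFT(2x + 2y) = 2·DFT(x) + 2·DFT(y)
= 2·[1, 0.5000+0.8660i, -6.5000+4.3301i, 5, -6.5000-4.3301i, 0.5000-0.8660i] + 2·[3, -1.0000+6.9282i, 6.0000-1.7321i, 5, 6.0000+1.7321i, -1.0000-6.9282i]

Computing element-wise:
Z[0] = 2·(1) + 2·(3) = 8
Z[1] = 2·(0.5000+0.8660i) + 2·(-1.0000+6.9282i) = -1.0000+15.5884i
Z[2] = 2·(-6.5000+4.3301i) + 2·(6.0000-1.7321i) = -1.0000+5.1960i
Z[3] = 2·(5) + 2·(5) = 20
Z[4] = 2·(-6.5000-4.3301i) + 2·(6.0000+1.7321i) = -1.0000-5.1960i
Z[5] = 2·(0.5000-0.8660i) + 2·(-1.0000-6.9282i) = -1.0000-15.5884i

DFT(2x + 2y) = 2·X + 2·Y = [8, -1.0000+15.5884i, -1.0000+5.1960i, 20, -1.0000-5.1960i, -1.0000-15.5884i]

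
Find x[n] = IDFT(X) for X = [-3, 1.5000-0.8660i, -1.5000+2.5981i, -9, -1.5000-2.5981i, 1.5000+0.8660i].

x[n] = (1/6) Σ(k=0 to 5) X[k] · e^(2πikn/6)

Computing each x[n]:
x[0] = -2
x[1] = 1
x[2] = -1
x[3] = 0
x[4] = -3
x[5] = 2

x = [-2, 1, -1, 0, -3, 2]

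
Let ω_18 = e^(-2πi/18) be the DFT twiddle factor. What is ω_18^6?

ω_18^6 = e^(-2πi·6/18)
= cos(-2π·6/18) + i·sin(-2π·6/18)
= cos(-12π/18) + i·sin(-12π/18)

ω_18^6 = cos(-12π/18) + i·sin(-12π/18) = -0.5000-0.8660i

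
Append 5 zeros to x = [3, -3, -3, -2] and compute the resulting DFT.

Original 4-point DFT: [-5, 6+1i, 5, 6-1i]
Zero-padded 9-point DFT provides frequency interpolation.

DFT_9([x, 0, ...]) = [-5, 1.1809+6.6148i, 6.2981+2.2484i, 4, 4.5209+0.8297i, 4.5209-0.8297i, 4, 6.2981-2.2484i, 1.1809-6.6148i]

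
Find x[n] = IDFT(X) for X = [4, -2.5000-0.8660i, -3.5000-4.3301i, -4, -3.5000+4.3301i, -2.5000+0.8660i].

x[n] = (1/6) Σ(k=0 to 5) X[k] · e^(2πikn/6)

Computing each x[n]:
x[0] = -2
x[1] = 3
x[2] = 0
x[3] = 1
x[4] = 2
x[5] = 0

x = [-2, 3, 0, 1, 2, 0]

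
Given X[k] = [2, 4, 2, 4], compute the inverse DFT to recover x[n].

x[n] = (1/4) Σ(k=0 to 3) X[k] · e^(2πikn/4)

Computing each x[n]:
x[0] = 3
x[1] = 0
x[2] = -1
x[3] = 0

x = [3, 0, -1, 0]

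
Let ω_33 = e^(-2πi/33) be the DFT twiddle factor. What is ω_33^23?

ω_33^23 = e^(-2πi·23/33)
= cos(-2π·23/33) + i·sin(-2π·23/33)
= cos(-46π/33) + i·sin(-46π/33)

ω_33^23 = cos(-46π/33) + i·sin(-46π/33) = -0.3271+0.9450i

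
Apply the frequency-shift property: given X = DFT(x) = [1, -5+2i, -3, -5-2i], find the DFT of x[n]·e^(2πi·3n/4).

Modulation property: DFT(ω_4^(-3n)·x[n]) = X[(k-3) mod 4], so circularly shift X by 3 positions.

X[k-3] = [-5+2i, -3, -5-2i, 1]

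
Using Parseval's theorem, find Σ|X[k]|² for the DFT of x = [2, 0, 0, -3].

Parseval: Σ|x[n]|² = (1/N)Σ|X[k]|², so Σ|X[k]|² = N·Σ|x[n]|² = 4·13.0000

Σ|X[k]|² = N·Σ|x[n]|² = 4·13.0000 = 52.0000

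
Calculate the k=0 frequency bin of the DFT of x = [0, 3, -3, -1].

X[0] = Σ(n=0 to 3) x[n] · ω_4^0 = Σ x[n]
= (0) + (3) + (-3) + (-1)

X[0] = -1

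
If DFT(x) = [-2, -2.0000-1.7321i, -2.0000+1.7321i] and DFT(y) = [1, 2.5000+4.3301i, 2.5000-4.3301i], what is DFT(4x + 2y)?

By linearity: DFT(4x + 2y) = 4·DFT(x) + 2·DFT(y)
= 4·[-2, -2.0000-1.7321i, -2.0000+1.7321i] + 2·[1, 2.5000+4.3301i, 2.5000-4.3301i]

Computing element-wise:
Z[0] = 4·(-2) + 2·(1) = -6
Z[1] = 4·(-2.0000-1.7321i) + 2·(2.5000+4.3301i) = -3.0000+1.7318i
Z[2] = 4·(-2.0000+1.7321i) + 2·(2.5000-4.3301i) = -3.0000-1.7318i

DFT(4x + 2y) = 4·X + 2·Y = [-6, -3.0000+1.7318i, -3.0000-1.7318i]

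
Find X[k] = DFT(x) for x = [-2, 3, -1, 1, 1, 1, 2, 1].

X[k] = Σ(n=0 to 7) x[n] · ω_8^(nk)
where ω_8 = e^(-2πi/8)

Computing each X[k]:
X[0] = 6
X[1] = -1.5858+1.5858i
X[2] = -2-2i
X[3] = -4.4142-4.4142i
X[4] = -6
X[5] = -4.4142+4.4142i
X[6] = -2+2i
X[7] = -1.5858-1.5858i

X = [6, -1.5858+1.5858i, -2-2i, -4.4142-4.4142i, -6, -4.4142+4.4142i, -2+2i, -1.5858-1.5858i]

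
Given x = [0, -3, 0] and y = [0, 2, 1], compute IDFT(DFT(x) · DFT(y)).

(x ⊛ y)[n] = Σ(m=0 to 2) x[m] · y[(n-m) mod 3]

Computing each output sample:
(x ⊛ y)[0] = -3
(x ⊛ y)[1] = 0
(x ⊛ y)[2] = -6

x ⊛ y = [-3, 0, -6]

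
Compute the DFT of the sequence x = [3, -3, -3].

X[k] = Σ(n=0 to 2) x[n] · ω_3^(nk)
where ω_3 = e^(-2πi/3)

Computing each X[k]:
X[0] = -3
X[1] = 6
X[2] = 6

X = [-3, 6, 6]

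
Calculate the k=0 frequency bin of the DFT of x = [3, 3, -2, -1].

X[0] = Σ(n=0 to 3) x[n] · ω_4^0 = Σ x[n]
= (3) + (3) + (-2) + (-1)

X[0] = 3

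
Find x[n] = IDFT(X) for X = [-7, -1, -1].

x[n] = (1/3) Σ(k=0 to 2) X[k] · e^(2πikn/3)

Computing each x[n]:
x[0] = -3
x[1] = -2
x[2] = -2

x = [-3, -2, -2]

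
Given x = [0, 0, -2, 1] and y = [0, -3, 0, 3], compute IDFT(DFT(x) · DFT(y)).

(x ⊛ y)[n] = Σ(m=0 to 3) x[m] · y[(n-m) mod 4]

Computing each output sample:
(x ⊛ y)[0] = -3
(x ⊛ y)[1] = -6
(x ⊛ y)[2] = 3
(x ⊛ y)[3] = 6

x ⊛ y = [-3, -6, 3, 6]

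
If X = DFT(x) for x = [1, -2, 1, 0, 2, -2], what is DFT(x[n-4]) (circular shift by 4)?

Time shift by 4: X_shifted[k] = ω_6^(4k) · X[k]
Shifted x = [1, 0, 2, -2, 1, -2]

DFT(x[n-4]) = [0, 0.5000-2.5981i, -1.5000-0.8660i, 8, -1.5000+0.8660i, 0.5000+2.5981i]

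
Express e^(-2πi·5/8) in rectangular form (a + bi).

ω_8^5 = e^(-2πi·5/8)
= cos(-2π·5/8) + i·sin(-2π·5/8)
= cos(-10π/8) + i·sin(-10π/8)

ω_8^5 = cos(-10π/8) + i·sin(-10π/8) = -0.7071+0.7071i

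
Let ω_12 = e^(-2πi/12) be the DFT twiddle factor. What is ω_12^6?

ω_12^6 = e^(-2πi·6/12)
= cos(-2π·6/12) + i·sin(-2π·6/12)
= cos(-12π/12) + i·sin(-12π/12)

ω_12^6 = cos(-12π/12) + i·sin(-12π/12) = -1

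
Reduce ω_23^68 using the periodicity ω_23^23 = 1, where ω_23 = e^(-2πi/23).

Since ω_23^23 = 1, powers reduce modulo 23.
68 mod 23 = 22
So ω_23^68 = ω_23^22 = e^(-2πi·22/23)

ω_23^68 = ω_23^22 = 0.9629+0.2698i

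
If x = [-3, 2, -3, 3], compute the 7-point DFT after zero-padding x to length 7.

Original 4-point DFT: [-1, 1i, -11, -1i]
Zero-padded 7-point DFT provides frequency interpolation.

DFT_7([x, 0, ...]) = [-1, -3.7884+0.0595i, 1.1283-0.9060i, -7.3400-6.1380i, -7.3400+6.1380i, 1.1283+0.9060i, -3.7884-0.0595i]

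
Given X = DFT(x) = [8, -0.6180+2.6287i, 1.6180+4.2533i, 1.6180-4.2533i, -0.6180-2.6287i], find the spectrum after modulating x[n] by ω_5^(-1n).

Modulation property: DFT(ω_5^(-1n)·x[n]) = X[(k-1) mod 5], so circularly shift X by 1 positions.

X[k-1] = [-0.6180-2.6287i, 8, -0.6180+2.6287i, 1.6180+4.2533i, 1.6180-4.2533i]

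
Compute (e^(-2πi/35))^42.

Since ω_35^35 = 1, powers reduce modulo 35.
42 mod 35 = 7
So ω_35^42 = ω_35^7 = e^(-2πi·7/35)

ω_35^42 = ω_35^7 = 0.3090-0.9511i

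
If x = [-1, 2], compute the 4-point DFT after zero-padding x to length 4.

Original 2-point DFT: [1, -3]
Zero-padded 4-point DFT provides frequency interpolation.

DFT_4([x, 0, ...]) = [1, -1-2i, -3, -1+2i]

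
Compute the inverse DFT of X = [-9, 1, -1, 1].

x[n] = (1/4) Σ(k=0 to 3) X[k] · e^(2πikn/4)

Computing each x[n]:
x[0] = -2
x[1] = -2
x[2] = -3
x[3] = -2

x = [-2, -2, -3, -2]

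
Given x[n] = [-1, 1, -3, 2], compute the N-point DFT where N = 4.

X[k] = Σ(n=0 to 3) x[n] · ω_4^(nk)
where ω_4 = e^(-2πi/4)

Computing each X[k]:
X[0] = -1
X[1] = 2+1i
X[2] = -7
X[3] = 2-1i

X = [-1, 2+1i, -7, 2-1i]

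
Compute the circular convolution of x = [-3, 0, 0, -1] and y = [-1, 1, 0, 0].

(x ⊛ y)[n] = Σ(m=0 to 3) x[m] · y[(n-m) mod 4]

Computing each output sample:
(x ⊛ y)[0] = 2
(x ⊛ y)[1] = -3
(x ⊛ y)[2] = 0
(x ⊛ y)[3] = 1

x ⊛ y = [2, -3, 0, 1]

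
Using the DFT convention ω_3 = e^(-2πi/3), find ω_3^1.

ω_3^1 = e^(-2πi·1/3)
= cos(-2π·1/3) + i·sin(-2π·1/3)
= cos(-2π/3) + i·sin(-2π/3)

ω_3^1 = cos(-2π/3) + i·sin(-2π/3) = -0.5000-0.8660i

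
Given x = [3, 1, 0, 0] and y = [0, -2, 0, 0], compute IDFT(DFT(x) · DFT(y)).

(x ⊛ y)[n] = Σ(m=0 to 3) x[m] · y[(n-m) mod 4]

Computing each output sample:
(x ⊛ y)[0] = 0
(x ⊛ y)[1] = -6
(x ⊛ y)[2] = -2
(x ⊛ y)[3] = 0

x ⊛ y = [0, -6, -2, 0]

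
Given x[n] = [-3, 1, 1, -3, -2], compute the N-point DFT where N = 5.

X[k] = Σ(n=0 to 4) x[n] · ω_5^(nk)
where ω_5 = e^(-2πi/5)

Computing each X[k]:
X[0] = -6
X[1] = -1.6910-5.2043i
X[2] = -2.8090+2.0409i
X[3] = -2.8090-2.0409i
X[4] = -1.6910+5.2043i

X = [-6, -1.6910-5.2043i, -2.8090+2.0409i, -2.8090-2.0409i, -1.6910+5.2043i]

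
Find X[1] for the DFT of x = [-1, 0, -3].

X[1] = Σ(n=0 to 2) x[n] · ω_3^(1n) where ω_3 = e^(-2πi/3)
= (-1)·ω_3^0 + (0)·ω_3^1 + (-3)·ω_3^2

X[1] = 0.5000-2.5981i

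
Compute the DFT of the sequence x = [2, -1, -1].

X[k] = Σ(n=0 to 2) x[n] · ω_3^(nk)
where ω_3 = e^(-2πi/3)

Computing each X[k]:
X[0] = 0
X[1] = 3
X[2] = 3

X = [0, 3, 3]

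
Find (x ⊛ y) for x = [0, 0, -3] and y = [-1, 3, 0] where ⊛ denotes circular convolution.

(x ⊛ y)[n] = Σ(m=0 to 2) x[m] · y[(n-m) mod 3]

Computing each output sample:
(x ⊛ y)[0] = -9
(x ⊛ y)[1] = 0
(x ⊛ y)[2] = 3

x ⊛ y = [-9, 0, 3]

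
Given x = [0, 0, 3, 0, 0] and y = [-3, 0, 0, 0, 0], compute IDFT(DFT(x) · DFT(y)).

(x ⊛ y)[n] = Σ(m=0 to 4) x[m] · y[(n-m) mod 5]

Computing each output sample:
(x ⊛ y)[0] = 0
(x ⊛ y)[1] = 0
(x ⊛ y)[2] = -9
(x ⊛ y)[3] = 0
(x ⊛ y)[4] = 0

x ⊛ y = [0, 0, -9, 0, 0]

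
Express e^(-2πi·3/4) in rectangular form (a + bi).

ω_4^3 = e^(-2πi·3/4)
= cos(-2π·3/4) + i·sin(-2π·3/4)
= cos(-6π/4) + i·sin(-6π/4)

ω_4^3 = cos(-6π/4) + i·sin(-6π/4) = 1i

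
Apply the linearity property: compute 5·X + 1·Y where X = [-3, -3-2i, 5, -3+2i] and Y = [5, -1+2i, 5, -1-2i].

By linearity: DFT(5x + 1y) = 5·DFT(x) + 1·DFT(y)
= 5·[-3, -3-2i, 5, -3+2i] + 1·[5, -1+2i, 5, -1-2i]

Computing element-wise:
Z[0] = 5·(-3) + 1·(5) = -10
Z[1] = 5·(-3-2i) + 1·(-1+2i) = -16-8i
Z[2] = 5·(5) + 1·(5) = 30
Z[3] = 5·(-3+2i) + 1·(-1-2i) = -16+8i

DFT(5x + 1y) = 5·X + 1·Y = [-10, -16-8i, 30, -16+8i]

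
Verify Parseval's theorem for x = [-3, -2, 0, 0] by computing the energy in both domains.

Time domain:
Σ|x[n]|² = |-3|² + |-2|² + |0|² + |0|² = 13.0000

Frequency domain:
(1/4)Σ|X[k]|² = (1/4)(|-5|² + |-3+2i|² + |-1|² + |-3-2i|²) = (1/4)·52.0000 = 13.0000

Both sides agree, confirming Parseval's theorem.

Σ|x[n]|² = (1/N)Σ|X[k]|² = 13.0000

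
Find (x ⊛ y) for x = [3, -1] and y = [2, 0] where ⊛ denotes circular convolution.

(x ⊛ y)[n] = Σ(m=0 to 1) x[m] · y[(n-m) mod 2]

Computing each output sample:
(x ⊛ y)[0] = 6
(x ⊛ y)[1] = -2

x ⊛ y = [6, -2]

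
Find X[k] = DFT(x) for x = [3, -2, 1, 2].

X[k] = Σ(n=0 to 3) x[n] · ω_4^(nk)
where ω_4 = e^(-2πi/4)

Computing each X[k]:
X[0] = 4
X[1] = 2+4i
X[2] = 4
X[3] = 2-4i

X = [4, 2+4i, 4, 2-4i]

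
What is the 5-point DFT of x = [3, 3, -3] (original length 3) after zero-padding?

Original 3-point DFT: [3, 3.0000-5.1962i, 3.0000+5.1962i]
Zero-padded 5-point DFT provides frequency interpolation.

DFT_5([x, 0, ...]) = [3, 6.3541-1.0898i, -0.3541-4.6165i, -0.3541+4.6165i, 6.3541+1.0898i]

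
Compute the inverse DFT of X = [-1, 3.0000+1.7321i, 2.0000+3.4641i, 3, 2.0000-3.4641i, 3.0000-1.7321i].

x[n] = (1/6) Σ(k=0 to 5) X[k] · e^(2πikn/6)

Computing each x[n]:
x[0] = 2
x[1] = -2
x[2] = 0
x[3] = -1
x[4] = -1
x[5] = 1

x = [2, -2, 0, -1, -1, 1]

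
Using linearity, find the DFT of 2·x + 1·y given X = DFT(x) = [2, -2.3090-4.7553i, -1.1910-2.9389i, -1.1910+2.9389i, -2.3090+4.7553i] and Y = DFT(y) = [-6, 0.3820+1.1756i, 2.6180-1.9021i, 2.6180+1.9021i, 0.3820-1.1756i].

By linearity: DFT(2x + 1y) = 2·DFT(x) + 1·DFT(y)
= 2·[2, -2.3090-4.7553i, -1.1910-2.9389i, -1.1910+2.9389i, -2.3090+4.7553i] + 1·[-6, 0.3820+1.1756i, 2.6180-1.9021i, 2.6180+1.9021i, 0.3820-1.1756i]

Computing element-wise:
Z[0] = 2·(2) + 1·(-6) = -2
Z[1] = 2·(-2.3090-4.7553i) + 1·(0.3820+1.1756i) = -4.2360-8.3350i
Z[2] = 2·(-1.1910-2.9389i) + 1·(2.6180-1.9021i) = 0.2360-7.7799i
Z[3] = 2·(-1.1910+2.9389i) + 1·(2.6180+1.9021i) = 0.2360+7.7799i
Z[4] = 2·(-2.3090+4.7553i) + 1·(0.3820-1.1756i) = -4.2360+8.3350i

DFT(2x + 1y) = 2·X + 1·Y = [-2, -4.2360-8.3350i, 0.2360-7.7799i, 0.2360+7.7799i, -4.2360+8.3350i]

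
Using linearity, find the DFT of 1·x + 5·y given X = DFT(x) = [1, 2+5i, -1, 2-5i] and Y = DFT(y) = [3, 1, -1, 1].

By linearity: DFT(1x + 5y) = 1·DFT(x) + 5·DFT(y)
= 1·[1, 2+5i, -1, 2-5i] + 5·[3, 1, -1, 1]

Computing element-wise:
Z[0] = 1·(1) + 5·(3) = 16
Z[1] = 1·(2+5i) + 5·(1) = 7+5i
Z[2] = 1·(-1) + 5·(-1) = -6
Z[3] = 1·(2-5i) + 5·(1) = 7-5i

DFT(1x + 5y) = 1·X + 5·Y = [16, 7+5i, -6, 7-5i]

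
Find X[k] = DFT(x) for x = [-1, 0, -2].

X[k] = Σ(n=0 to 2) x[n] · ω_3^(nk)
where ω_3 = e^(-2πi/3)

Computing each X[k]:
X[0] = -3
X[1] = -1.7321i
X[2] = 1.7321i

X = [-3, -1.7321i, 1.7321i]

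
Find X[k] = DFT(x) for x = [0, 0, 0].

X[k] = Σ(n=0 to 2) x[n] · ω_3^(nk)
where ω_3 = e^(-2πi/3)

Computing each X[k]:
X[0] = 0
X[1] = 0
X[2] = 0

X = [0, 0, 0]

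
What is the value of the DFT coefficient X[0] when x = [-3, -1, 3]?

X[0] = Σ(n=0 to 2) x[n] · ω_3^0 = Σ x[n]
= (-3) + (-1) + (3)

X[0] = -1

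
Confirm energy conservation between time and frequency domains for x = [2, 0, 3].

Time domain:
Σ|x[n]|² = |2|² + |0|² + |3|² = 13.0000

Frequency domain:
(1/3)Σ|X[k]|² = (1/3)(|5|² + |0.5000+2.5981i|² + |0.5000-2.5981i|²) = (1/3)·39.0000 = 13.0000

Both sides agree, confirming Parseval's theorem.

Σ|x[n]|² = (1/N)Σ|X[k]|² = 13.0000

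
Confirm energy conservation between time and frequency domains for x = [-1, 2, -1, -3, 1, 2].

Time domain:
Σ|x[n]|² = |-1|² + |2|² + |-1|² + |-3|² + |1|² + |2|² = 20.0000

Frequency domain:
(1/6)Σ|X[k]|² = (1/6)(|0|² + |4.0000+1.7321i|² + |-6.0000-1.7321i|² + |-2|² + |-6.0000+1.7321i|² + |4.0000-1.7321i|²) = (1/6)·120.0000 = 20.0000

Both sides agree, confirming Parseval's theorem.

Σ|x[n]|² = (1/N)Σ|X[k]|² = 20.0000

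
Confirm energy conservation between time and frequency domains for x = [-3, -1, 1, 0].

Time domain:
Σ|x[n]|² = |-3|² + |-1|² + |1|² + |0|² = 11.0000

Frequency domain:
(1/4)Σ|X[k]|² = (1/4)(|-3|² + |-4+1i|² + |-1|² + |-4-1i|²) = (1/4)·44.0000 = 11.0000

Both sides agree, confirming Parseval's theorem.

Σ|x[n]|² = (1/N)Σ|X[k]|² = 11.0000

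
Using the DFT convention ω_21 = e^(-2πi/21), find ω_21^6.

ω_21^6 = e^(-2πi·6/21)
= cos(-2π·6/21) + i·sin(-2π·6/21)
= cos(-12π/21) + i·sin(-12π/21)

ω_21^6 = cos(-12π/21) + i·sin(-12π/21) = -0.2225-0.9749i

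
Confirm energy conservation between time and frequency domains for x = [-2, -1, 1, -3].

Time domain:
Σ|x[n]|² = |-2|² + |-1|² + |1|² + |-3|² = 15.0000

Frequency domain:
(1/4)Σ|X[k]|² = (1/4)(|-5|² + |-3-2i|² + |3|² + |-3+2i|²) = (1/4)·60.0000 = 15.0000

Both sides agree, confirming Parseval's theorem.

Σ|x[n]|² = (1/N)Σ|X[k]|² = 15.0000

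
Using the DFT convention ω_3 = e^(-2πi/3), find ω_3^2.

ω_3^2 = e^(-2πi·2/3)
= cos(-2π·2/3) + i·sin(-2π·2/3)
= cos(-4π/3) + i·sin(-4π/3)

ω_3^2 = cos(-4π/3) + i·sin(-4π/3) = -0.5000+0.8660i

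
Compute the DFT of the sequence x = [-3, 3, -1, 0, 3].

X[k] = Σ(n=0 to 4) x[n] · ω_5^(nk)
where ω_5 = e^(-2πi/5)

Computing each X[k]:
X[0] = 2
X[1] = -0.3369+0.5878i
X[2] = -8.1631-0.9511i
X[3] = -8.1631+0.9511i
X[4] = -0.3369-0.5878i

X = [2, -0.3369+0.5878i, -8.1631-0.9511i, -8.1631+0.9511i, -0.3369-0.5878i]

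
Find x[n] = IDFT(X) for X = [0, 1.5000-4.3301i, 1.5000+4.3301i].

x[n] = (1/3) Σ(k=0 to 2) X[k] · e^(2πikn/3)

Computing each x[n]:
x[0] = 1
x[1] = 2
x[2] = -3

x = [1, 2, -3]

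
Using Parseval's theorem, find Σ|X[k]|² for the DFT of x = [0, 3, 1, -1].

Parseval: Σ|x[n]|² = (1/N)Σ|X[k]|², so Σ|X[k]|² = N·Σ|x[n]|² = 4·11.0000

Σ|X[k]|² = N·Σ|x[n]|² = 4·11.0000 = 44.0000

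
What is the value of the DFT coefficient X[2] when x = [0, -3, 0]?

X[2] = Σ(n=0 to 2) x[n] · ω_3^(2n) where ω_3 = e^(-2πi/3)
= (0)·ω_3^0 + (-3)·ω_3^2 + (0)·ω_3^4

X[2] = 1.5000-2.5981i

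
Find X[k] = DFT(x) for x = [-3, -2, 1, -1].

X[k] = Σ(n=0 to 3) x[n] · ω_4^(nk)
where ω_4 = e^(-2πi/4)

Computing each X[k]:
X[0] = -5
X[1] = -4+1i
X[2] = 1
X[3] = -4-1i

X = [-5, -4+1i, 1, -4-1i]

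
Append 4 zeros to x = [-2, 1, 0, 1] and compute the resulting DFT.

Original 4-point DFT: [0, -2, -4, -2]
Zero-padded 8-point DFT provides frequency interpolation.

DFT_8([x, 0, ...]) = [0, -2.0000-1.4142i, -2, -2.0000-1.4142i, -4, -2.0000+1.4142i, -2, -2.0000+1.4142i]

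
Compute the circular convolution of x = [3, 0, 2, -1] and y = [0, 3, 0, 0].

(x ⊛ y)[n] = Σ(m=0 to 3) x[m] · y[(n-m) mod 4]

Computing each output sample:
(x ⊛ y)[0] = -3
(x ⊛ y)[1] = 9
(x ⊛ y)[2] = 0
(x ⊛ y)[3] = 6

x ⊛ y = [-3, 9, 0, 6]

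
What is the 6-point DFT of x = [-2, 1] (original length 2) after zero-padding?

Original 2-point DFT: [-1, -3]
Zero-padded 6-point DFT provides frequency interpolation.

DFT_6([x, 0, ...]) = [-1, -1.5000-0.8660i, -2.5000-0.8660i, -3, -2.5000+0.8660i, -1.5000+0.8660i]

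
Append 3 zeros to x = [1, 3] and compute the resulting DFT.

Original 2-point DFT: [4, -2]
Zero-padded 5-point DFT provides frequency interpolation.

DFT_5([x, 0, ...]) = [4, 1.9271-2.8532i, -1.4271-1.7634i, -1.4271+1.7634i, 1.9271+2.8532i]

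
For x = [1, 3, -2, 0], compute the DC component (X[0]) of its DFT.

X[0] = Σ(n=0 to 3) x[n] · ω_4^0 = Σ x[n]
= (1) + (3) + (-2) + (0)

X[0] = 2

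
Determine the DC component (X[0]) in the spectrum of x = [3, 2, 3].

X[0] = Σ(n=0 to 2) x[n] · ω_3^0 = Σ x[n]
= (3) + (2) + (3)

X[0] = 8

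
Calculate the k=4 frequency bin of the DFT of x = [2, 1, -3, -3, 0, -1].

X[4] = Σ(n=0 to 5) x[n] · ω_6^(4n) where ω_6 = e^(-2πi/6)
= (2)·ω_6^0 + (1)·ω_6^4 + (-3)·ω_6^8 + (-3)·ω_6^12 + (0)·ω_6^16 + (-1)·ω_6^20

X[4] = 0.5000+4.3301i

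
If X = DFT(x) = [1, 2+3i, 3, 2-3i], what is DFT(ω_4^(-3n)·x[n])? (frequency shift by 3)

Modulation property: DFT(ω_4^(-3n)·x[n]) = X[(k-3) mod 4], so circularly shift X by 3 positions.

X[k-3] = [2+3i, 3, 2-3i, 1]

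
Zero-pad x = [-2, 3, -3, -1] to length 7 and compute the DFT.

Original 4-point DFT: [-3, 1-4i, -7, 1+4i]
Zero-padded 7-point DFT provides frequency interpolation.

DFT_7([x, 0, ...]) = [-3, 1.4390+1.0132i, -0.5881-5.0083i, -6.3509-2.6722i, -6.3509+2.6722i, -0.5881+5.0083i, 1.4390-1.0132i]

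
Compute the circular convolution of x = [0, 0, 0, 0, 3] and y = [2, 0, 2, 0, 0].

(x ⊛ y)[n] = Σ(m=0 to 4) x[m] · y[(n-m) mod 5]

Computing each output sample:
(x ⊛ y)[0] = 0
(x ⊛ y)[1] = 6
(x ⊛ y)[2] = 0
(x ⊛ y)[3] = 0
(x ⊛ y)[4] = 6

x ⊛ y = [0, 6, 0, 0, 6]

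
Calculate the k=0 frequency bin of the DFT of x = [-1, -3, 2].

X[0] = Σ(n=0 to 2) x[n] · ω_3^0 = Σ x[n]
= (-1) + (-3) + (2)

X[0] = -2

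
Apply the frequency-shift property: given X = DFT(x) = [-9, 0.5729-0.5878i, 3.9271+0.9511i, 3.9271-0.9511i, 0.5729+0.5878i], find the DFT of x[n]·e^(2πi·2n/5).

Modulation property: DFT(ω_5^(-2n)·x[n]) = X[(k-2) mod 5], so circularly shift X by 2 positions.

X[k-2] = [3.9271-0.9511i, 0.5729+0.5878i, -9, 0.5729-0.5878i, 3.9271+0.9511i]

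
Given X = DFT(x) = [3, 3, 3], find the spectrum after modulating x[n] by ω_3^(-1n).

Modulation property: DFT(ω_3^(-1n)·x[n]) = X[(k-1) mod 3], so circularly shift X by 1 positions.

X[k-1] = [3, 3, 3]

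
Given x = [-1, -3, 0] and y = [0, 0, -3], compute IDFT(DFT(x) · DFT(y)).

(x ⊛ y)[n] = Σ(m=0 to 2) x[m] · y[(n-m) mod 3]

Computing each output sample:
(x ⊛ y)[0] = 9
(x ⊛ y)[1] = 0
(x ⊛ y)[2] = 3

x ⊛ y = [9, 0, 3]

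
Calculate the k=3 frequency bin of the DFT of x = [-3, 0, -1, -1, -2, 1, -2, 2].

X[3] = Σ(n=0 to 7) x[n] · ω_8^(3n) where ω_8 = e^(-2πi/8)
= (-3)·ω_8^0 + (0)·ω_8^3 + (-1)·ω_8^6 + (-1)·ω_8^9 + (-2)·ω_8^12 + (1)·ω_8^15 + (-2)·ω_8^18 + (2)·ω_8^21

X[3] = -2.4142+3.8284i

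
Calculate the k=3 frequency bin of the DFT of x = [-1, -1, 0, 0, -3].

X[3] = Σ(n=0 to 4) x[n] · ω_5^(3n) where ω_5 = e^(-2πi/5)
= (-1)·ω_5^0 + (-1)·ω_5^3 + (0)·ω_5^6 + (0)·ω_5^9 + (-3)·ω_5^12

X[3] = 2.2361+1.1756i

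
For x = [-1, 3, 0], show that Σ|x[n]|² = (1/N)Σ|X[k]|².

Time domain:
Σ|x[n]|² = |-1|² + |3|² + |0|² = 10.0000

Frequency domain:
(1/3)Σ|X[k]|² = (1/3)(|2|² + |-2.5000-2.5981i|² + |-2.5000+2.5981i|²) = (1/3)·30.0000 = 10.0000

Both sides agree, confirming Parseval's theorem.

Σ|x[n]|² = (1/N)Σ|X[k]|² = 10.0000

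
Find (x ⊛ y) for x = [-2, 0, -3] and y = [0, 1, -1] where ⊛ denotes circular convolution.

(x ⊛ y)[n] = Σ(m=0 to 2) x[m] · y[(n-m) mod 3]

Computing each output sample:
(x ⊛ y)[0] = -3
(x ⊛ y)[1] = 1
(x ⊛ y)[2] = 2

x ⊛ y = [-3, 1, 2]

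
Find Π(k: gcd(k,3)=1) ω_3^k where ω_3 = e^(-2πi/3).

The primitive 3rd roots of unity are ω_3^k for k coprime to 3: k ∈ {1, 2}
Their product equals the constant term of the cyclotomic polynomial Φ_3(x) up to sign.
For n ≥ 3, the product of all primitive nth roots of unity is 1. (For n=1 it is 1; for n=2 it is -1.)

1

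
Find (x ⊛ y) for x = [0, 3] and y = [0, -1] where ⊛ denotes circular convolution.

(x ⊛ y)[n] = Σ(m=0 to 1) x[m] · y[(n-m) mod 2]

Computing each output sample:
(x ⊛ y)[0] = -3
(x ⊛ y)[1] = 0

x ⊛ y = [-3, 0]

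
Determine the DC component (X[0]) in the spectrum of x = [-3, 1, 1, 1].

X[0] = Σ(n=0 to 3) x[n] · ω_4^0 = Σ x[n]
= (-3) + (1) + (1) + (1)

X[0] = 0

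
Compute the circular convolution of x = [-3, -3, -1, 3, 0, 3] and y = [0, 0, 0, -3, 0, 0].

(x ⊛ y)[n] = Σ(m=0 to 5) x[m] · y[(n-m) mod 6]

Computing each output sample:
(x ⊛ y)[0] = -9
(x ⊛ y)[1] = 0
(x ⊛ y)[2] = -9
(x ⊛ y)[3] = 9
(x ⊛ y)[4] = 9
(x ⊛ y)[5] = 3

x ⊛ y = [-9, 0, -9, 9, 9, 3]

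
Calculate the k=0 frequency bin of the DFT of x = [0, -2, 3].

X[0] = Σ(n=0 to 2) x[n] · ω_3^0 = Σ x[n]
= (0) + (-2) + (3)

X[0] = 1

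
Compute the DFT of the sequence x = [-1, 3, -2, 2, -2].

X[k] = Σ(n=0 to 4) x[n] · ω_5^(nk)
where ω_5 = e^(-2πi/5)

Computing each X[k]:
X[0] = 0
X[1] = -0.6910-2.4041i
X[2] = -1.8090-6.7432i
X[3] = -1.8090+6.7432i
X[4] = -0.6910+2.4041i

X = [0, -0.6910-2.4041i, -1.8090-6.7432i, -1.8090+6.7432i, -0.6910+2.4041i]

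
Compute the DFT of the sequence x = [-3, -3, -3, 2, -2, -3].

X[k] = Σ(n=0 to 5) x[n] · ω_6^(nk)
where ω_6 = e^(-2πi/6)

Computing each X[k]:
X[0] = -12
X[1] = -5.5000+0.8660i
X[2] = 4.5000-0.8660i
X[3] = -4
X[4] = 4.5000+0.8660i
X[5] = -5.5000-0.8660i

X = [-12, -5.5000+0.8660i, 4.5000-0.8660i, -4, 4.5000+0.8660i, -5.5000-0.8660i]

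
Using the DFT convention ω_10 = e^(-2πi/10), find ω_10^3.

ω_10^3 = e^(-2πi·3/10)
= cos(-2π·3/10) + i·sin(-2π·3/10)
= cos(-6π/10) + i·sin(-6π/10)

ω_10^3 = cos(-6π/10) + i·sin(-6π/10) = -0.3090-0.9511i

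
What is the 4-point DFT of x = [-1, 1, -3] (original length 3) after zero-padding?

Original 3-point DFT: [-3, -3.4641i, 3.4641i]
Zero-padded 4-point DFT provides frequency interpolation.

DFT_4([x, 0, ...]) = [-3, 2-1i, -5, 2+1i]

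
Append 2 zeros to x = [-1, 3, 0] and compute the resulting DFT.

Original 3-point DFT: [2, -2.5000-2.5981i, -2.5000+2.5981i]
Zero-padded 5-point DFT provides frequency interpolation.

DFT_5([x, 0, ...]) = [2, -0.0729-2.8532i, -3.4271-1.7634i, -3.4271+1.7634i, -0.0729+2.8532i]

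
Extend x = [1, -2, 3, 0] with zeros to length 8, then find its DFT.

Original 4-point DFT: [2, -2+2i, 6, -2-2i]
Zero-padded 8-point DFT provides frequency interpolation.

DFT_8([x, 0, ...]) = [2, -0.4142-1.5858i, -2+2i, 2.4142+4.4142i, 6, 2.4142-4.4142i, -2-2i, -0.4142+1.5858i]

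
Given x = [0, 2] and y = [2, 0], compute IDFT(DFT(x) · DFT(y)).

(x ⊛ y)[n] = Σ(m=0 to 1) x[m] · y[(n-m) mod 2]

Computing each output sample:
(x ⊛ y)[0] = 0
(x ⊛ y)[1] = 4

x ⊛ y = [0, 4]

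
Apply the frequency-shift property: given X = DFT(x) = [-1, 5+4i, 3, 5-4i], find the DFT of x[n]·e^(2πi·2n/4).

Modulation property: DFT(ω_4^(-2n)·x[n]) = X[(k-2) mod 4], so circularly shift X by 2 positions.

X[k-2] = [3, 5-4i, -1, 5+4i]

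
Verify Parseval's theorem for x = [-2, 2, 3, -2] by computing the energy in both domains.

Time domain:
Σ|x[n]|² = |-2|² + |2|² + |3|² + |-2|² = 21.0000

Frequency domain:
(1/4)Σ|X[k]|² = (1/4)(|1|² + |-5-4i|² + |1|² + |-5+4i|²) = (1/4)·84.0000 = 21.0000

Both sides agree, confirming Parseval's theorem.

Σ|x[n]|² = (1/N)Σ|X[k]|² = 21.0000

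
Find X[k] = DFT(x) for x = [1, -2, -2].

X[k] = Σ(n=0 to 2) x[n] · ω_3^(nk)
where ω_3 = e^(-2πi/3)

Computing each X[k]:
X[0] = -3
X[1] = 3
X[2] = 3

X = [-3, 3, 3]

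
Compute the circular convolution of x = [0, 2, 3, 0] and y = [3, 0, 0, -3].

(x ⊛ y)[n] = Σ(m=0 to 3) x[m] · y[(n-m) mod 4]

Computing each output sample:
(x ⊛ y)[0] = -6
(x ⊛ y)[1] = -3
(x ⊛ y)[2] = 9
(x ⊛ y)[3] = 0

x ⊛ y = [-6, -3, 9, 0]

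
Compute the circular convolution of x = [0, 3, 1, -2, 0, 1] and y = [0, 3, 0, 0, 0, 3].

(x ⊛ y)[n] = Σ(m=0 to 5) x[m] · y[(n-m) mod 6]

Computing each output sample:
(x ⊛ y)[0] = 12
(x ⊛ y)[1] = 3
(x ⊛ y)[2] = 3
(x ⊛ y)[3] = 3
(x ⊛ y)[4] = -3
(x ⊛ y)[5] = 0

x ⊛ y = [12, 3, 3, 3, -3, 0]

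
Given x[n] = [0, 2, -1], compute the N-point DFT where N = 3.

X[k] = Σ(n=0 to 2) x[n] · ω_3^(nk)
where ω_3 = e^(-2πi/3)

Computing each X[k]:
X[0] = 1
X[1] = -0.5000-2.5981i
X[2] = -0.5000+2.5981i

X = [1, -0.5000-2.5981i, -0.5000+2.5981i]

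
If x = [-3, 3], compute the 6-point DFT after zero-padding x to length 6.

Original 2-point DFT: [0, -6]
Zero-padded 6-point DFT provides frequency interpolation.

DFT_6([x, 0, ...]) = [0, -1.5000-2.5981i, -4.5000-2.5981i, -6, -4.5000+2.5981i, -1.5000+2.5981i]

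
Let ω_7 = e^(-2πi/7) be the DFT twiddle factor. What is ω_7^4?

ω_7^4 = e^(-2πi·4/7)
= cos(-2π·4/7) + i·sin(-2π·4/7)
= cos(-8π/7) + i·sin(-8π/7)

ω_7^4 = cos(-8π/7) + i·sin(-8π/7) = -0.9010+0.4339i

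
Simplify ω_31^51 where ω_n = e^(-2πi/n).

Since ω_31^31 = 1, powers reduce modulo 31.
51 mod 31 = 20
So ω_31^51 = ω_31^20 = e^(-2πi·20/31)

ω_31^51 = ω_31^20 = -0.6121+0.7908i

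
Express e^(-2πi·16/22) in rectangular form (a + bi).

ω_22^16 = e^(-2πi·16/22)
= cos(-2π·16/22) + i·sin(-2π·16/22)
= cos(-32π/22) + i·sin(-32π/22)

ω_22^16 = cos(-32π/22) + i·sin(-32π/22) = -0.1423+0.9898i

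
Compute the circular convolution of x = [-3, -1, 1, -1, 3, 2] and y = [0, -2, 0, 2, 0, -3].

(x ⊛ y)[n] = Σ(m=0 to 5) x[m] · y[(n-m) mod 6]

Computing each output sample:
(x ⊛ y)[0] = -3
(x ⊛ y)[1] = 9
(x ⊛ y)[2] = 9
(x ⊛ y)[3] = -17
(x ⊛ y)[4] = -6
(x ⊛ y)[5] = 5

x ⊛ y = [-3, 9, 9, -17, -6, 5]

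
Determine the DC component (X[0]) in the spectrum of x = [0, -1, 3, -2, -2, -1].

X[0] = Σ(n=0 to 5) x[n] · ω_6^0 = Σ x[n]
= (0) + (-1) + (3) + (-2) + (-2) + (-1)

X[0] = -3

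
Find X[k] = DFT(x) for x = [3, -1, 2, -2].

X[k] = Σ(n=0 to 3) x[n] · ω_4^(nk)
where ω_4 = e^(-2πi/4)

Computing each X[k]:
X[0] = 2
X[1] = 1-1i
X[2] = 8
X[3] = 1+1i

X = [2, 1-1i, 8, 1+1i]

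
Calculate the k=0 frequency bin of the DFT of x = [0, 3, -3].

X[0] = Σ(n=0 to 2) x[n] · ω_3^0 = Σ x[n]
= (0) + (3) + (-3)

X[0] = 0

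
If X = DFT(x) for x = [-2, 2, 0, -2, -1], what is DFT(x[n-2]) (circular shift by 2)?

Time shift by 2: X_shifted[k] = ω_5^(2k) · X[k]
Shifted x = [-2, -1, -2, 2, 0]

DFT(x[n-2]) = [-3, -2.3090+3.3022i, -1.1910-3.2164i, -1.1910+3.2164i, -2.3090-3.3022i]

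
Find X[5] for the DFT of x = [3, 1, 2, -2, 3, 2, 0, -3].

X[5] = Σ(n=0 to 7) x[n] · ω_8^(5n) where ω_8 = e^(-2πi/8)
= (3)·ω_8^0 + (1)·ω_8^5 + (2)·ω_8^10 + (-2)·ω_8^15 + (3)·ω_8^20 + (2)·ω_8^25 + (0)·ω_8^30 + (-3)·ω_8^35

X[5] = 1.4142-2.0000i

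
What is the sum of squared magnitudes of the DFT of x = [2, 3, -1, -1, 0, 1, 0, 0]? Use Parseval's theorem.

Parseval: Σ|x[n]|² = (1/N)Σ|X[k]|², so Σ|X[k]|² = N·Σ|x[n]|² = 8·16.0000

Σ|X[k]|² = N·Σ|x[n]|² = 8·16.0000 = 128.0000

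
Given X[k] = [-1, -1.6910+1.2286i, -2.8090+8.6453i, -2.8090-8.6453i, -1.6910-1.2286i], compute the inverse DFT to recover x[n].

x[n] = (1/5) Σ(k=0 to 4) X[k] · e^(2πikn/5)

Computing each x[n]:
x[0] = -2
x[1] = -2
x[2] = 3
x[3] = -3
x[4] = 3

x = [-2, -2, 3, -3, 3]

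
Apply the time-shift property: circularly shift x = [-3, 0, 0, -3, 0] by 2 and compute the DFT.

Time shift by 2: X_shifted[k] = ω_5^(2k) · X[k]
Shifted x = [-3, 0, -3, 0, 0]

DFT(x[n-2]) = [-6, -0.5729+1.7634i, -3.9271-2.8532i, -3.9271+2.8532i, -0.5729-1.7634i]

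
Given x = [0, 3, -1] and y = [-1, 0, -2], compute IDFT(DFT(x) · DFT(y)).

(x ⊛ y)[n] = Σ(m=0 to 2) x[m] · y[(n-m) mod 3]

Computing each output sample:
(x ⊛ y)[0] = -6
(x ⊛ y)[1] = -1
(x ⊛ y)[2] = 1

x ⊛ y = [-6, -1, 1]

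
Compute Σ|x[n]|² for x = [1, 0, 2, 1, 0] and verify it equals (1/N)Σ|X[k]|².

Time domain:
Σ|x[n]|² = |1|² + |0|² + |2|² + |1|² + |0|² = 6.0000

Frequency domain:
(1/5)Σ|X[k]|² = (1/5)(|4|² + |-1.4271-0.5878i|² + |1.9271+0.9511i|² + |1.9271-0.9511i|² + |-1.4271+0.5878i|²) = (1/5)·30.0000 = 6.0000

Both sides agree, confirming Parseval's theorem.

Σ|x[n]|² = (1/N)Σ|X[k]|² = 6.0000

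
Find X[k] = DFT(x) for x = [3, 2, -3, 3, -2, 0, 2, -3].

X[k] = Σ(n=0 to 7) x[n] · ω_8^(nk)
where ω_8 = e^(-2πi/8)

Computing each X[k]:
X[0] = 2
X[1] = 2.1716-0.6569i
X[2] = 2-2i
X[3] = 7.8284-10.6569i
X[4] = -2
X[5] = 7.8284+10.6569i
X[6] = 2+2i
X[7] = 2.1716+0.6569i

X = [2, 2.1716-0.6569i, 2-2i, 7.8284-10.6569i, -2, 7.8284+10.6569i, 2+2i, 2.1716+0.6569i]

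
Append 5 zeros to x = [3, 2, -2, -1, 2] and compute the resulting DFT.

Original 5-point DFT: [4, 6.6631+0.5878i, -1.1631-0.9511i, -1.1631+0.9511i, 6.6631-0.5878i]
Zero-padded 10-point DFT provides frequency interpolation.

DFT_10([x, 0, ...]) = [4, 2.6910+0.5020i, 6.6631+0.5878i, 3.8090-5.5676i, -1.1631-0.9511i, 2, -1.1631+0.9511i, 3.8090+5.5676i, 6.6631-0.5878i, 2.6910-0.5020i]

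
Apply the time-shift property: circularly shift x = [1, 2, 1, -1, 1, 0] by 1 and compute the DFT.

Time shift by 1: X_shifted[k] = ω_6^(1k) · X[k]
Shifted x = [0, 1, 2, 1, -1, 1]

DFT(x[n-1]) = [4, -0.5000-2.5981i, -0.5000+2.5981i, -2, -0.5000-2.5981i, -0.5000+2.5981i]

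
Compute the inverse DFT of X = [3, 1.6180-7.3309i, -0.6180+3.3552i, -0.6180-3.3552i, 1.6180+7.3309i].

x[n] = (1/5) Σ(k=0 to 4) X[k] · e^(2πikn/5)

Computing each x[n]:
x[0] = 1
x[1] = 3
x[2] = 3
x[3] = -3
x[4] = -1

x = [1, 3, 3, -3, -1]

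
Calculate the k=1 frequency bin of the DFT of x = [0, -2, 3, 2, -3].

X[1] = Σ(n=0 to 4) x[n] · ω_5^(1n) where ω_5 = e^(-2πi/5)
= (0)·ω_5^0 + (-2)·ω_5^1 + (3)·ω_5^2 + (2)·ω_5^3 + (-3)·ω_5^4

X[1] = -5.5902-1.5388i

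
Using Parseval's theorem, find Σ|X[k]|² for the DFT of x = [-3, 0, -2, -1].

Parseval: Σ|x[n]|² = (1/N)Σ|X[k]|², so Σ|X[k]|² = N·Σ|x[n]|² = 4·14.0000

Σ|X[k]|² = N·Σ|x[n]|² = 4·14.0000 = 56.0000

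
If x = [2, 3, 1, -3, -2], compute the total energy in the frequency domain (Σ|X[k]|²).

Parseval: Σ|x[n]|² = (1/N)Σ|X[k]|², so Σ|X[k]|² = N·Σ|x[n]|² = 5·27.0000

Σ|X[k]|² = N·Σ|x[n]|² = 5·27.0000 = 135.0000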